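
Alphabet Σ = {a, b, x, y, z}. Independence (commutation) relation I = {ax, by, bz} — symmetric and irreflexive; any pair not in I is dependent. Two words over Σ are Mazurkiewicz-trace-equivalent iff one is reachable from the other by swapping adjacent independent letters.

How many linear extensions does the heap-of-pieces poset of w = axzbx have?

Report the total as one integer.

4

0(a) covers ∅
1(x) covers ∅
2(z) covers 0:a, 1:x
3(b) covers 0:a, 1:x
4(x) covers 2:z, 3:b
floor of heap: 0:a, 1:x
completions by unplaced set U, small U first (add the entries for U minus each lowest piece of U):
  |U|=1: {4}:1
  |U|=2: {2,4}:1  {3,4}:1
  |U|=3: {2,3,4}:2
  start at 0(a): 2
  start at 1(x): 2
sum over floor = 4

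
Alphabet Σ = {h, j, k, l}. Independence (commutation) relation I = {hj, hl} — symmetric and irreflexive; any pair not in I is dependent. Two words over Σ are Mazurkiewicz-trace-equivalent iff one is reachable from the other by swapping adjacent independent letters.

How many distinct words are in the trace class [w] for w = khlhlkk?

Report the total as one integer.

6

drop 0:k onto floor
drop 1:h onto {0:k}
drop 2:l onto {0:k}
drop 3:h onto {1:h}
drop 4:l onto {2:l}
drop 5:k onto {3:h, 4:l}
drop 6:k onto {5:k}
ground layer = {0:k}
drop-orders for the pieces not yet dropped (sum over which currently-grounded one goes next):
  1 to go: {6} 1
  2 to go: {5,6} 1
  3 to go: {3,5,6} 1  {4,5,6} 1
  4 to go: {1,3,5,6} 1  {2,4,5,6} 1  {3,4,5,6} 2
  5 to go: {1,3,4,5,6} 3  {2,3,4,5,6} 3
  if 0:k drops first: 6 orders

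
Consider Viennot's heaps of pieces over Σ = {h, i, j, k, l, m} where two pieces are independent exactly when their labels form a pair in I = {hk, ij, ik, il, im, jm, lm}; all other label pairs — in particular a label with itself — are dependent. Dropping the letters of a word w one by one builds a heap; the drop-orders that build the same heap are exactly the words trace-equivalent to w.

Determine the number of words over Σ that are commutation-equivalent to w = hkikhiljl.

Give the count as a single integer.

45

#0=h has no predecessor
#1=k has no predecessor
#2=i depends on [0:h]
#3=k depends on [1:k]
#4=h depends on [2:i]
#5=i depends on [4:h]
#6=l depends on [3:k, 4:h]
#7=j depends on [6:l]
#8=l depends on [7:j]
sources: [0:h, 1:k]
N(rest) = Σ N(rest − s) over sources s of rest; N(one piece) = 1:
  size 1 → [5]=1  [8]=1
  size 2 → [5,8]=2  [7,8]=1
  size 3 → [5,7,8]=3  [6,7,8]=1
  size 4 → [3,6,7,8]=1  [5,6,7,8]=4
  size 5 → [1,3,6,7,8]=1  [3,5,6,7,8]=5  [4,5,6,7,8]=4
  size 6 → [1,3,5,6,7,8]=6  [2,4,5,6,7,8]=4  [3,4,5,6,7,8]=9
  size 7 → [0,2,4,5,6,7,8]=4  [1,3,4,5,6,7,8]=15  [2,3,4,5,6,7,8]=13
  first=0(h) contributes 28
  first=1(k) contributes 17
|[w]| = 45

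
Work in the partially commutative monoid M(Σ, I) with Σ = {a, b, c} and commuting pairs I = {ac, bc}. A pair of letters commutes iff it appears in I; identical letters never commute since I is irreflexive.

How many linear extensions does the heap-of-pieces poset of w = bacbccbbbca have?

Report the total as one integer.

330

piece 0:b — minimal
piece 1:a rests on {0:b}
piece 2:c — minimal
piece 3:b rests on {1:a}
piece 4:c rests on {2:c}
piece 5:c rests on {4:c}
piece 6:b rests on {3:b}
piece 7:b rests on {6:b}
piece 8:b rests on {7:b}
piece 9:c rests on {5:c}
piece 10:a rests on {8:b}
minimal pieces: {0:b, 2:c}
ways to finish when only these pieces remain (= sum over removing one remaining piece with nothing left below it):
  1 left: {9}→1  {10}→1
  2 left: {5,9}→1  {8,10}→1  {9,10}→2
  3 left: {4,5,9}→1  {5,9,10}→3  {7,8,10}→1  {8,9,10}→3
  4 left: {2,4,5,9}→1  {4,5,9,10}→4  {5,8,9,10}→6  {6,7,8,10}→1  {7,8,9,10}→4
  5 left: {2,4,5,9,10}→5  {3,6,7,8,10}→1  {4,5,8,9,10}→10  {5,7,8,9,10}→10  {6,7,8,9,10}→5
  6 left: {1,3,6,7,8,10}→1  {2,4,5,8,9,10}→15  {3,6,7,8,9,10}→6  {4,5,7,8,9,10}→20  {5,6,7,8,9,10}→15
  7 left: {0,1,3,6,7,8,10}→1  {1,3,6,7,8,9,10}→7  {2,4,5,7,8,9,10}→35  {3,5,6,7,8,9,10}→21  {4,5,6,7,8,9,10}→35
  8 left: {0,1,3,6,7,8,9,10}→8  {1,3,5,6,7,8,9,10}→28  {2,4,5,6,7,8,9,10}→70  {3,4,5,6,7,8,9,10}→56
  9 left: {0,1,3,5,6,7,8,9,10}→36  {1,3,4,5,6,7,8,9,10}→84  {2,3,4,5,6,7,8,9,10}→126
  placing 0:b first → 210 extensions
  placing 2:c first → 120 extensions
total linear extensions = 330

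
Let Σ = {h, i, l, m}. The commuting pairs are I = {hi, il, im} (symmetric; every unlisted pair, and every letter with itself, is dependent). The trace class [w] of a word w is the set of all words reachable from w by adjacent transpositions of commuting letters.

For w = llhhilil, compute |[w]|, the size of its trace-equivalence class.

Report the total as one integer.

28

#0=l has no predecessor
#1=l depends on [0:l]
#2=h depends on [1:l]
#3=h depends on [2:h]
#4=i has no predecessor
#5=l depends on [3:h]
#6=i depends on [4:i]
#7=l depends on [5:l]
sources: [0:l, 4:i]
N(rest) = Σ N(rest − s) over sources s of rest; N(one piece) = 1:
  size 1 → [6]=1  [7]=1
  size 2 → [4,6]=1  [5,7]=1  [6,7]=2
  size 3 → [3,5,7]=1  [4,6,7]=3  [5,6,7]=3
  size 4 → [2,3,5,7]=1  [3,5,6,7]=4  [4,5,6,7]=6
  size 5 → [1,2,3,5,7]=1  [2,3,5,6,7]=5  [3,4,5,6,7]=10
  size 6 → [0,1,2,3,5,7]=1  [1,2,3,5,6,7]=6  [2,3,4,5,6,7]=15
  first=0(l) contributes 21
  first=4(i) contributes 7
|[w]| = 28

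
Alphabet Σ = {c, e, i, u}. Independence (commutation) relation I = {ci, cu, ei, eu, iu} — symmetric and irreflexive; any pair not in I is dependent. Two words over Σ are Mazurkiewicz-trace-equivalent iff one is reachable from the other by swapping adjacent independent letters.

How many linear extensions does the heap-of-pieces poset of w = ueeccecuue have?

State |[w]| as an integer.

120

0(u) covers ∅
1(e) covers ∅
2(e) covers 1:e
3(c) covers 2:e
4(c) covers 3:c
5(e) covers 4:c
6(c) covers 5:e
7(u) covers 0:u
8(u) covers 7:u
9(e) covers 6:c
floor of heap: 0:u, 1:e
completions by unplaced set U, small U first (add the entries for U minus each lowest piece of U):
  |U|=1: {8}:1  {9}:1
  |U|=2: {6,9}:1  {7,8}:1  {8,9}:2
  |U|=3: {0,7,8}:1  {5,6,9}:1  {6,8,9}:3  {7,8,9}:3
  |U|=4: {0,7,8,9}:4  {4,5,6,9}:1  {5,6,8,9}:4  {6,7,8,9}:6
  |U|=5: {0,6,7,8,9}:10  {3,4,5,6,9}:1  {4,5,6,8,9}:5  {5,6,7,8,9}:10
  |U|=6: {0,5,6,7,8,9}:20  {2,3,4,5,6,9}:1  {3,4,5,6,8,9}:6  {4,5,6,7,8,9}:15
  |U|=7: {0,4,5,6,7,8,9}:35  {1,2,3,4,5,6,9}:1  {2,3,4,5,6,8,9}:7  {3,4,5,6,7,8,9}:21
  |U|=8: {0,3,4,5,6,7,8,9}:56  {1,2,3,4,5,6,8,9}:8  {2,3,4,5,6,7,8,9}:28
  start at 0(u): 36
  start at 1(e): 84
sum over floor = 120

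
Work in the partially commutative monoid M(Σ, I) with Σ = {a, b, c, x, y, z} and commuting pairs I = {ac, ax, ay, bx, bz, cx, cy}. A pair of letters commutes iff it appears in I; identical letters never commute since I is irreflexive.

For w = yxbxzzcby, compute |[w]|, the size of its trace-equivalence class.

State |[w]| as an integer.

#0=y has no predecessor
#1=x depends on [0:y]
#2=b depends on [0:y]
#3=x depends on [1:x]
#4=z depends on [3:x]
#5=z depends on [4:z]
#6=c depends on [2:b, 5:z]
#7=b depends on [6:c]
#8=y depends on [7:b]
sources: [0:y]
N(rest) = Σ N(rest − s) over sources s of rest; N(one piece) = 1:
  size 1 → [8]=1
  size 2 → [7,8]=1
  size 3 → [6,7,8]=1
  size 4 → [2,6,7,8]=1  [5,6,7,8]=1
  size 5 → [2,5,6,7,8]=2  [4,5,6,7,8]=1
  size 6 → [2,4,5,6,7,8]=3  [3,4,5,6,7,8]=1
  size 7 → [1,3,4,5,6,7,8]=1  [2,3,4,5,6,7,8]=4
  first=0(y) contributes 5

5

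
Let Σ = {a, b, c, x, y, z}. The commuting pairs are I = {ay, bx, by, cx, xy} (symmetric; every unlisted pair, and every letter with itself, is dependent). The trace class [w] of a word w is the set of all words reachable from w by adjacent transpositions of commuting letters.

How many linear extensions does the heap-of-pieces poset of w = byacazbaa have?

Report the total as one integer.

3

piece 0:b — minimal
piece 1:y — minimal
piece 2:a rests on {0:b}
piece 3:c rests on {1:y, 2:a}
piece 4:a rests on {3:c}
piece 5:z rests on {4:a}
piece 6:b rests on {5:z}
piece 7:a rests on {6:b}
piece 8:a rests on {7:a}
minimal pieces: {0:b, 1:y}
ways to finish when only these pieces remain (= sum over removing one remaining piece with nothing left below it):
  1 left: {8}→1
  2 left: {7,8}→1
  3 left: {6,7,8}→1
  4 left: {5,6,7,8}→1
  5 left: {4,5,6,7,8}→1
  6 left: {3,4,5,6,7,8}→1
  7 left: {1,3,4,5,6,7,8}→1  {2,3,4,5,6,7,8}→1
  placing 0:b first → 2 extensions
  placing 1:y first → 1 extensions
total linear extensions = 3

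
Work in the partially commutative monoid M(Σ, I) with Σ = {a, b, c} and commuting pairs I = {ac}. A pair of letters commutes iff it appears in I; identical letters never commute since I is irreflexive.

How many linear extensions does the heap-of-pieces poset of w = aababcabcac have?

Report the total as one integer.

6

drop 0:a onto floor
drop 1:a onto {0:a}
drop 2:b onto {1:a}
drop 3:a onto {2:b}
drop 4:b onto {3:a}
drop 5:c onto {4:b}
drop 6:a onto {4:b}
drop 7:b onto {5:c, 6:a}
drop 8:c onto {7:b}
drop 9:a onto {7:b}
drop 10:c onto {8:c}
ground layer = {0:a}
drop-orders for the pieces not yet dropped (sum over which currently-grounded one goes next):
  1 to go: {9} 1  {10} 1
  2 to go: {8,10} 1  {9,10} 2
  3 to go: {8,9,10} 3
  4 to go: {7,8,9,10} 3
  5 to go: {5,7,8,9,10} 3  {6,7,8,9,10} 3
  6 to go: {5,6,7,8,9,10} 6
  7 to go: {4,5,6,7,8,9,10} 6
  8 to go: {3,4,5,6,7,8,9,10} 6
  9 to go: {2,3,4,5,6,7,8,9,10} 6
  if 0:a drops first: 6 orders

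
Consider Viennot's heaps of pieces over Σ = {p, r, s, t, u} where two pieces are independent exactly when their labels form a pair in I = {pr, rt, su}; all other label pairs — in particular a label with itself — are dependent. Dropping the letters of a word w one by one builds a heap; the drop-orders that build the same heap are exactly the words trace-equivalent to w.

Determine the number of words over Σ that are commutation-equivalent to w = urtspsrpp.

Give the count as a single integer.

6

drop 0:u onto floor
drop 1:r onto {0:u}
drop 2:t onto {0:u}
drop 3:s onto {1:r, 2:t}
drop 4:p onto {3:s}
drop 5:s onto {4:p}
drop 6:r onto {5:s}
drop 7:p onto {5:s}
drop 8:p onto {7:p}
ground layer = {0:u}
drop-orders for the pieces not yet dropped (sum over which currently-grounded one goes next):
  1 to go: {6} 1  {8} 1
  2 to go: {6,8} 2  {7,8} 1
  3 to go: {6,7,8} 3
  4 to go: {5,6,7,8} 3
  5 to go: {4,5,6,7,8} 3
  6 to go: {3,4,5,6,7,8} 3
  7 to go: {1,3,4,5,6,7,8} 3  {2,3,4,5,6,7,8} 3
  if 0:u drops first: 6 orders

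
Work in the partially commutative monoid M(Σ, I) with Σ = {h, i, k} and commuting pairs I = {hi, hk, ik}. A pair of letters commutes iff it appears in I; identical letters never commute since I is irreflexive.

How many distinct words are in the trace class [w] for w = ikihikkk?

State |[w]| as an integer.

280

#0=i has no predecessor
#1=k has no predecessor
#2=i depends on [0:i]
#3=h has no predecessor
#4=i depends on [2:i]
#5=k depends on [1:k]
#6=k depends on [5:k]
#7=k depends on [6:k]
sources: [0:i, 1:k, 3:h]
N(rest) = Σ N(rest − s) over sources s of rest; N(one piece) = 1:
  size 1 → [3]=1  [4]=1  [7]=1
  size 2 → [2,4]=1  [3,4]=2  [3,7]=2  [4,7]=2  [6,7]=1
  size 3 → [0,2,4]=1  [2,3,4]=3  [2,4,7]=3  [3,4,7]=6  [3,6,7]=3  [4,6,7]=3  [5,6,7]=1
  size 4 → [0,2,3,4]=4  [0,2,4,7]=4  [1,5,6,7]=1  [2,3,4,7]=12  [2,4,6,7]=6  [3,4,6,7]=12  [3,5,6,7]=4  [4,5,6,7]=4
  size 5 → [0,2,3,4,7]=20  [0,2,4,6,7]=10  [1,3,5,6,7]=5  [1,4,5,6,7]=5  [2,3,4,6,7]=30  [2,4,5,6,7]=10  [3,4,5,6,7]=20
  size 6 → [0,2,3,4,6,7]=60  [0,2,4,5,6,7]=20  [1,2,4,5,6,7]=15  [1,3,4,5,6,7]=30  [2,3,4,5,6,7]=60
  first=0(i) contributes 105
  first=1(k) contributes 140
  first=3(h) contributes 35
|[w]| = 280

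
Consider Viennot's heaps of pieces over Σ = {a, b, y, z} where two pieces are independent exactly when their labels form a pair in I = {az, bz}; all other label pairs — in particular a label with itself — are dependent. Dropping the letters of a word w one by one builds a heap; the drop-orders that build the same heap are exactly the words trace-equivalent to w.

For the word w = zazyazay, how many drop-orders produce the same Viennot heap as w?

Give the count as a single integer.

9

piece 0:z — minimal
piece 1:a — minimal
piece 2:z rests on {0:z}
piece 3:y rests on {1:a, 2:z}
piece 4:a rests on {3:y}
piece 5:z rests on {3:y}
piece 6:a rests on {4:a}
piece 7:y rests on {5:z, 6:a}
minimal pieces: {0:z, 1:a}
ways to finish when only these pieces remain (= sum over removing one remaining piece with nothing left below it):
  1 left: {7}→1
  2 left: {5,7}→1  {6,7}→1
  3 left: {4,6,7}→1  {5,6,7}→2
  4 left: {4,5,6,7}→3
  5 left: {3,4,5,6,7}→3
  6 left: {1,3,4,5,6,7}→3  {2,3,4,5,6,7}→3
  placing 0:z first → 6 extensions
  placing 1:a first → 3 extensions
total linear extensions = 9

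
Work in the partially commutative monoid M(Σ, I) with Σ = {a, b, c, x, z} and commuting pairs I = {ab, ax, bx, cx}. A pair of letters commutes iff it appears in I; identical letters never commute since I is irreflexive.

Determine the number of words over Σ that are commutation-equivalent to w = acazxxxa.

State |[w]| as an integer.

#0=a has no predecessor
#1=c depends on [0:a]
#2=a depends on [1:c]
#3=z depends on [2:a]
#4=x depends on [3:z]
#5=x depends on [4:x]
#6=x depends on [5:x]
#7=a depends on [3:z]
sources: [0:a]
N(rest) = Σ N(rest − s) over sources s of rest; N(one piece) = 1:
  size 1 → [6]=1  [7]=1
  size 2 → [5,6]=1  [6,7]=2
  size 3 → [4,5,6]=1  [5,6,7]=3
  size 4 → [4,5,6,7]=4
  size 5 → [3,4,5,6,7]=4
  size 6 → [2,3,4,5,6,7]=4
  first=0(a) contributes 4

4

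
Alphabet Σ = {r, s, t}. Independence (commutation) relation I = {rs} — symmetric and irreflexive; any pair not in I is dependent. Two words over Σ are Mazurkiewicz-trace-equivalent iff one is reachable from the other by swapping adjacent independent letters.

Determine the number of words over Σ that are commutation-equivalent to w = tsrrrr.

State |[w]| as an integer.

5

piece 0:t — minimal
piece 1:s rests on {0:t}
piece 2:r rests on {0:t}
piece 3:r rests on {2:r}
piece 4:r rests on {3:r}
piece 5:r rests on {4:r}
minimal pieces: {0:t}
ways to finish when only these pieces remain (= sum over removing one remaining piece with nothing left below it):
  1 left: {1}→1  {5}→1
  2 left: {1,5}→2  {4,5}→1
  3 left: {1,4,5}→3  {3,4,5}→1
  4 left: {1,3,4,5}→4  {2,3,4,5}→1
  placing 0:t first → 5 extensions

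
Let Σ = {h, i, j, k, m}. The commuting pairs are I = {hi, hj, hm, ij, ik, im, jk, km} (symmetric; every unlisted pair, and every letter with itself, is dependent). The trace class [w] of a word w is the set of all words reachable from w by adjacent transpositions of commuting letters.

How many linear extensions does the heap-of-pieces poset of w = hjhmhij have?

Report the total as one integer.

#0=h has no predecessor
#1=j has no predecessor
#2=h depends on [0:h]
#3=m depends on [1:j]
#4=h depends on [2:h]
#5=i has no predecessor
#6=j depends on [3:m]
sources: [0:h, 1:j, 5:i]
N(rest) = Σ N(rest − s) over sources s of rest; N(one piece) = 1:
  size 1 → [4]=1  [5]=1  [6]=1
  size 2 → [2,4]=1  [3,6]=1  [4,5]=2  [4,6]=2  [5,6]=2
  size 3 → [0,2,4]=1  [1,3,6]=1  [2,4,5]=3  [2,4,6]=3  [3,4,6]=3  [3,5,6]=3  [4,5,6]=6
  size 4 → [0,2,4,5]=4  [0,2,4,6]=4  [1,3,4,6]=4  [1,3,5,6]=4  [2,3,4,6]=6  [2,4,5,6]=12  [3,4,5,6]=12
  size 5 → [0,2,3,4,6]=10  [0,2,4,5,6]=20  [1,2,3,4,6]=10  [1,3,4,5,6]=20  [2,3,4,5,6]=30
  first=0(h) contributes 60
  first=1(j) contributes 60
  first=5(i) contributes 20
|[w]| = 140

140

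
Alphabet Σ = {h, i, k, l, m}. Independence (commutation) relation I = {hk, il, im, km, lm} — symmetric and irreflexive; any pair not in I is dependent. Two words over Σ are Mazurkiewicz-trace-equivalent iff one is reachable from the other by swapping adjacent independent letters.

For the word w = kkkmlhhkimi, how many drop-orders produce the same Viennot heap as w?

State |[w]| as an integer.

53

0(k) covers ∅
1(k) covers 0:k
2(k) covers 1:k
3(m) covers ∅
4(l) covers 2:k
5(h) covers 3:m, 4:l
6(h) covers 5:h
7(k) covers 4:l
8(i) covers 6:h, 7:k
9(m) covers 6:h
10(i) covers 8:i
floor of heap: 0:k, 3:m
completions by unplaced set U, small U first (add the entries for U minus each lowest piece of U):
  |U|=1: {9}:1  {10}:1
  |U|=2: {8,10}:1  {9,10}:2
  |U|=3: {7,8,10}:1  {8,9,10}:3
  |U|=4: {6,8,9,10}:3  {7,8,9,10}:4
  |U|=5: {5,6,8,9,10}:3  {6,7,8,9,10}:7
  |U|=6: {3,5,6,8,9,10}:3  {5,6,7,8,9,10}:10
  |U|=7: {3,5,6,7,8,9,10}:13  {4,5,6,7,8,9,10}:10
  |U|=8: {2,4,5,6,7,8,9,10}:10  {3,4,5,6,7,8,9,10}:23
  |U|=9: {1,2,4,5,6,7,8,9,10}:10  {2,3,4,5,6,7,8,9,10}:33
  start at 0(k): 43
  start at 3(m): 10
sum over floor = 53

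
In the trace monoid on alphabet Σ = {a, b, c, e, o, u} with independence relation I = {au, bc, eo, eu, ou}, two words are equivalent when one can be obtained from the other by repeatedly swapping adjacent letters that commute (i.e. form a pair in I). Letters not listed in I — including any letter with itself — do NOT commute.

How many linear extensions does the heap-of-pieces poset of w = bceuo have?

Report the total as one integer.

drop 0:b onto floor
drop 1:c onto floor
drop 2:e onto {0:b, 1:c}
drop 3:u onto {0:b, 1:c}
drop 4:o onto {0:b, 1:c}
ground layer = {0:b, 1:c}
drop-orders for the pieces not yet dropped (sum over which currently-grounded one goes next):
  1 to go: {2} 1  {3} 1  {4} 1
  2 to go: {2,3} 2  {2,4} 2  {3,4} 2
  3 to go: {2,3,4} 6
  if 0:b drops first: 6 orders
  if 1:c drops first: 6 orders
heap linearizations: 12

12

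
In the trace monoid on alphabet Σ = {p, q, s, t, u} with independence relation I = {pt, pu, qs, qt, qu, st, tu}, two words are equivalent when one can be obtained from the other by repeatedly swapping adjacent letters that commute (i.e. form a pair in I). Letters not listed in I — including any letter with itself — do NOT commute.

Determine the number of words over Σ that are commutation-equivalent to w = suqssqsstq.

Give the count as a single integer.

#0=s has no predecessor
#1=u depends on [0:s]
#2=q has no predecessor
#3=s depends on [1:u]
#4=s depends on [3:s]
#5=q depends on [2:q]
#6=s depends on [4:s]
#7=s depends on [6:s]
#8=t has no predecessor
#9=q depends on [5:q]
sources: [0:s, 2:q, 8:t]
N(rest) = Σ N(rest − s) over sources s of rest; N(one piece) = 1:
  size 1 → [7]=1  [8]=1  [9]=1
  size 2 → [5,9]=1  [6,7]=1  [7,8]=2  [7,9]=2  [8,9]=2
  size 3 → [2,5,9]=1  [4,6,7]=1  [5,7,9]=3  [5,8,9]=3  [6,7,8]=3  [6,7,9]=3  [7,8,9]=6
  size 4 → [2,5,7,9]=4  [2,5,8,9]=4  [3,4,6,7]=1  [4,6,7,8]=4  [4,6,7,9]=4  [5,6,7,9]=6  [5,7,8,9]=12  [6,7,8,9]=12
  size 5 → [1,3,4,6,7]=1  [2,5,6,7,9]=10  [2,5,7,8,9]=20  [3,4,6,7,8]=5  [3,4,6,7,9]=5  [4,5,6,7,9]=10  [4,6,7,8,9]=20  [5,6,7,8,9]=30
  size 6 → [0,1,3,4,6,7]=1  [1,3,4,6,7,8]=6  [1,3,4,6,7,9]=6  [2,4,5,6,7,9]=20  [2,5,6,7,8,9]=60  [3,4,5,6,7,9]=15  [3,4,6,7,8,9]=30  [4,5,6,7,8,9]=60
  size 7 → [0,1,3,4,6,7,8]=7  [0,1,3,4,6,7,9]=7  [1,3,4,5,6,7,9]=21  [1,3,4,6,7,8,9]=42  [2,3,4,5,6,7,9]=35  [2,4,5,6,7,8,9]=140  [3,4,5,6,7,8,9]=105
  size 8 → [0,1,3,4,5,6,7,9]=28  [0,1,3,4,6,7,8,9]=56  [1,2,3,4,5,6,7,9]=56  [1,3,4,5,6,7,8,9]=168  [2,3,4,5,6,7,8,9]=280
  first=0(s) contributes 504
  first=2(q) contributes 252
  first=8(t) contributes 84
|[w]| = 840

840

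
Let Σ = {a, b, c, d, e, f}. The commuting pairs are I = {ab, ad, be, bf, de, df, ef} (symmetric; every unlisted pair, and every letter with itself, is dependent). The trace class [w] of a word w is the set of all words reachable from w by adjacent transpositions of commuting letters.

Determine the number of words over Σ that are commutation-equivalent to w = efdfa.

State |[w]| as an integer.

15

drop 0:e onto floor
drop 1:f onto floor
drop 2:d onto floor
drop 3:f onto {1:f}
drop 4:a onto {0:e, 3:f}
ground layer = {0:e, 1:f, 2:d}
drop-orders for the pieces not yet dropped (sum over which currently-grounded one goes next):
  1 to go: {2} 1  {4} 1
  2 to go: {0,4} 1  {2,4} 2  {3,4} 1
  3 to go: {0,2,4} 3  {0,3,4} 2  {1,3,4} 1  {2,3,4} 3
  if 0:e drops first: 4 orders
  if 1:f drops first: 8 orders
  if 2:d drops first: 3 orders
heap linearizations: 15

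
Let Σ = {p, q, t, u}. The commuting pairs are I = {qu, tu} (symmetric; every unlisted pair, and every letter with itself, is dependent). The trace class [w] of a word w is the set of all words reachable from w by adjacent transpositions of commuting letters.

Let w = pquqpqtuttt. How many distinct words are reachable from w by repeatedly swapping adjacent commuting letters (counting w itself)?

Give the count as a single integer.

drop 0:p onto floor
drop 1:q onto {0:p}
drop 2:u onto {0:p}
drop 3:q onto {1:q}
drop 4:p onto {2:u, 3:q}
drop 5:q onto {4:p}
drop 6:t onto {5:q}
drop 7:u onto {4:p}
drop 8:t onto {6:t}
drop 9:t onto {8:t}
drop 10:t onto {9:t}
ground layer = {0:p}
drop-orders for the pieces not yet dropped (sum over which currently-grounded one goes next):
  1 to go: {7} 1  {10} 1
  2 to go: {7,10} 2  {9,10} 1
  3 to go: {7,9,10} 3  {8,9,10} 1
  4 to go: {6,8,9,10} 1  {7,8,9,10} 4
  5 to go: {5,6,8,9,10} 1  {6,7,8,9,10} 5
  6 to go: {5,6,7,8,9,10} 6
  7 to go: {4,5,6,7,8,9,10} 6
  8 to go: {2,4,5,6,7,8,9,10} 6  {3,4,5,6,7,8,9,10} 6
  9 to go: {1,3,4,5,6,7,8,9,10} 6  {2,3,4,5,6,7,8,9,10} 12
  if 0:p drops first: 18 orders

18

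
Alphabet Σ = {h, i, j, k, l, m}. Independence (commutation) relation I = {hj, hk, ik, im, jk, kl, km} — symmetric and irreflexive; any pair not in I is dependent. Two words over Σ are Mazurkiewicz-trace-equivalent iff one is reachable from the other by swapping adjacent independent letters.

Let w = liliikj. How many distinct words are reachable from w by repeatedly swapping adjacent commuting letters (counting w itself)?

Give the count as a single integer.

drop 0:l onto floor
drop 1:i onto {0:l}
drop 2:l onto {1:i}
drop 3:i onto {2:l}
drop 4:i onto {3:i}
drop 5:k onto floor
drop 6:j onto {4:i}
ground layer = {0:l, 5:k}
drop-orders for the pieces not yet dropped (sum over which currently-grounded one goes next):
  1 to go: {5} 1  {6} 1
  2 to go: {4,6} 1  {5,6} 2
  3 to go: {3,4,6} 1  {4,5,6} 3
  4 to go: {2,3,4,6} 1  {3,4,5,6} 4
  5 to go: {1,2,3,4,6} 1  {2,3,4,5,6} 5
  if 0:l drops first: 6 orders
  if 5:k drops first: 1 orders
heap linearizations: 7

7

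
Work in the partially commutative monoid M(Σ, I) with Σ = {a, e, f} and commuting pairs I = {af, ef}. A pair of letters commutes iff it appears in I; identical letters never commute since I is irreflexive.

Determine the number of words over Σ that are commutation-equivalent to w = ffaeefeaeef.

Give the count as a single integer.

0(f) covers ∅
1(f) covers 0:f
2(a) covers ∅
3(e) covers 2:a
4(e) covers 3:e
5(f) covers 1:f
6(e) covers 4:e
7(a) covers 6:e
8(e) covers 7:a
9(e) covers 8:e
10(f) covers 5:f
floor of heap: 0:f, 2:a
completions by unplaced set U, small U first (add the entries for U minus each lowest piece of U):
  |U|=1: {9}:1  {10}:1
  |U|=2: {5,10}:1  {8,9}:1  {9,10}:2
  |U|=3: {1,5,10}:1  {5,9,10}:3  {7,8,9}:1  {8,9,10}:3
  |U|=4: {0,1,5,10}:1  {1,5,9,10}:4  {5,8,9,10}:6  {6,7,8,9}:1  {7,8,9,10}:4
  |U|=5: {0,1,5,9,10}:5  {1,5,8,9,10}:10  {4,6,7,8,9}:1  {5,7,8,9,10}:10  {6,7,8,9,10}:5
  |U|=6: {0,1,5,8,9,10}:15  {1,5,7,8,9,10}:20  {3,4,6,7,8,9}:1  {4,6,7,8,9,10}:6  {5,6,7,8,9,10}:15
  |U|=7: {0,1,5,7,8,9,10}:35  {1,5,6,7,8,9,10}:35  {2,3,4,6,7,8,9}:1  {3,4,6,7,8,9,10}:7  {4,5,6,7,8,9,10}:21
  |U|=8: {0,1,5,6,7,8,9,10}:70  {1,4,5,6,7,8,9,10}:56  {2,3,4,6,7,8,9,10}:8  {3,4,5,6,7,8,9,10}:28
  |U|=9: {0,1,4,5,6,7,8,9,10}:126  {1,3,4,5,6,7,8,9,10}:84  {2,3,4,5,6,7,8,9,10}:36
  start at 0(f): 120
  start at 2(a): 210
sum over floor = 330

330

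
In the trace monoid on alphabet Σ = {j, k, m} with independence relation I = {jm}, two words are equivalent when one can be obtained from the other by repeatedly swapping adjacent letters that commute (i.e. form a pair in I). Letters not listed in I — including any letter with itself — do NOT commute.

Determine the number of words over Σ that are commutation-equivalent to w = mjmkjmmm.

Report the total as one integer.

12

0(m) covers ∅
1(j) covers ∅
2(m) covers 0:m
3(k) covers 1:j, 2:m
4(j) covers 3:k
5(m) covers 3:k
6(m) covers 5:m
7(m) covers 6:m
floor of heap: 0:m, 1:j
completions by unplaced set U, small U first (add the entries for U minus each lowest piece of U):
  |U|=1: {4}:1  {7}:1
  |U|=2: {4,7}:2  {6,7}:1
  |U|=3: {4,6,7}:3  {5,6,7}:1
  |U|=4: {4,5,6,7}:4
  |U|=5: {3,4,5,6,7}:4
  |U|=6: {1,3,4,5,6,7}:4  {2,3,4,5,6,7}:4
  start at 0(m): 8
  start at 1(j): 4
sum over floor = 12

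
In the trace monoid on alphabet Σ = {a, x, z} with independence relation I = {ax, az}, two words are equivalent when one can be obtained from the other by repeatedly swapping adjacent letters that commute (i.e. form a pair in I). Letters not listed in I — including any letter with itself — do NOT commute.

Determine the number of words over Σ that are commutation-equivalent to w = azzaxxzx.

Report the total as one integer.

0(a) covers ∅
1(z) covers ∅
2(z) covers 1:z
3(a) covers 0:a
4(x) covers 2:z
5(x) covers 4:x
6(z) covers 5:x
7(x) covers 6:z
floor of heap: 0:a, 1:z
completions by unplaced set U, small U first (add the entries for U minus each lowest piece of U):
  |U|=1: {3}:1  {7}:1
  |U|=2: {0,3}:1  {3,7}:2  {6,7}:1
  |U|=3: {0,3,7}:3  {3,6,7}:3  {5,6,7}:1
  |U|=4: {0,3,6,7}:6  {3,5,6,7}:4  {4,5,6,7}:1
  |U|=5: {0,3,5,6,7}:10  {2,4,5,6,7}:1  {3,4,5,6,7}:5
  |U|=6: {0,3,4,5,6,7}:15  {1,2,4,5,6,7}:1  {2,3,4,5,6,7}:6
  start at 0(a): 7
  start at 1(z): 21
sum over floor = 28

28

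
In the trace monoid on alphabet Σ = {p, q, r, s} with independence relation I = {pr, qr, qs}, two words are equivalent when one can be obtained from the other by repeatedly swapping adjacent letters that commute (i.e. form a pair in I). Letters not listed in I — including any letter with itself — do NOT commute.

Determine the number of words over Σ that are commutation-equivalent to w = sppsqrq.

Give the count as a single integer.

0(s) covers ∅
1(p) covers 0:s
2(p) covers 1:p
3(s) covers 2:p
4(q) covers 2:p
5(r) covers 3:s
6(q) covers 4:q
floor of heap: 0:s
completions by unplaced set U, small U first (add the entries for U minus each lowest piece of U):
  |U|=1: {5}:1  {6}:1
  |U|=2: {3,5}:1  {4,6}:1  {5,6}:2
  |U|=3: {3,5,6}:3  {4,5,6}:3
  |U|=4: {3,4,5,6}:6
  |U|=5: {2,3,4,5,6}:6
  start at 0(s): 6

6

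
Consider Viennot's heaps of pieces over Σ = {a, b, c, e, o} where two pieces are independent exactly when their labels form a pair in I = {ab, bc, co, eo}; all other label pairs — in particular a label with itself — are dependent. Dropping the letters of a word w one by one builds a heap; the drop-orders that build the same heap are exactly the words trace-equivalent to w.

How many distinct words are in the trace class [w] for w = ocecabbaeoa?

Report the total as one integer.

72

#0=o has no predecessor
#1=c has no predecessor
#2=e depends on [1:c]
#3=c depends on [2:e]
#4=a depends on [0:o, 3:c]
#5=b depends on [0:o, 2:e]
#6=b depends on [5:b]
#7=a depends on [4:a]
#8=e depends on [6:b, 7:a]
#9=o depends on [6:b, 7:a]
#10=a depends on [8:e, 9:o]
sources: [0:o, 1:c]
N(rest) = Σ N(rest − s) over sources s of rest; N(one piece) = 1:
  size 1 → [10]=1
  size 2 → [8,10]=1  [9,10]=1
  size 3 → [8,9,10]=2
  size 4 → [6,8,9,10]=2  [7,8,9,10]=2
  size 5 → [4,7,8,9,10]=2  [5,6,8,9,10]=2  [6,7,8,9,10]=4
  size 6 → [3,4,7,8,9,10]=2  [4,6,7,8,9,10]=6  [5,6,7,8,9,10]=6
  size 7 → [3,4,6,7,8,9,10]=8  [4,5,6,7,8,9,10]=12
  size 8 → [0,4,5,6,7,8,9,10]=12  [3,4,5,6,7,8,9,10]=20
  size 9 → [0,3,4,5,6,7,8,9,10]=32  [2,3,4,5,6,7,8,9,10]=20
  first=0(o) contributes 20
  first=1(c) contributes 52
|[w]| = 72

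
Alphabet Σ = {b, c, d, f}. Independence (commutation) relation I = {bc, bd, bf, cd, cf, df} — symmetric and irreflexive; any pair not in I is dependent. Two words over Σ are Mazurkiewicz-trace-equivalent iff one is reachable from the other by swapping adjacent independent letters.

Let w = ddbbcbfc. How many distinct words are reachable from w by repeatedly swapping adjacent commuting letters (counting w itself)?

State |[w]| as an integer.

1680

0(d) covers ∅
1(d) covers 0:d
2(b) covers ∅
3(b) covers 2:b
4(c) covers ∅
5(b) covers 3:b
6(f) covers ∅
7(c) covers 4:c
floor of heap: 0:d, 2:b, 4:c, 6:f
completions by unplaced set U, small U first (add the entries for U minus each lowest piece of U):
  |U|=1: {1}:1  {5}:1  {6}:1  {7}:1
  |U|=2: {0,1}:1  {1,5}:2  {1,6}:2  {1,7}:2  {3,5}:1  {4,7}:1  {5,6}:2  {5,7}:2  {6,7}:2
  |U|=3: {0,1,5}:3  {0,1,6}:3  {0,1,7}:3  {1,3,5}:3  {1,4,7}:3  {1,5,6}:6  {1,5,7}:6  {1,6,7}:6  {2,3,5}:1  {3,5,6}:3  {3,5,7}:3  {4,5,7}:3  {4,6,7}:3  {5,6,7}:6
  |U|=4: {0,1,3,5}:6  {0,1,4,7}:6  {0,1,5,6}:12  {0,1,5,7}:12  {0,1,6,7}:12  {1,2,3,5}:4  {1,3,5,6}:12  {1,3,5,7}:12  {1,4,5,7}:12  {1,4,6,7}:12  {1,5,6,7}:24  {2,3,5,6}:4  {2,3,5,7}:4  {3,4,5,7}:6  {3,5,6,7}:12  {4,5,6,7}:12
  |U|=5: {0,1,2,3,5}:10  {0,1,3,5,6}:30  {0,1,3,5,7}:30  {0,1,4,5,7}:30  {0,1,4,6,7}:30  {0,1,5,6,7}:60  {1,2,3,5,6}:20  {1,2,3,5,7}:20  {1,3,4,5,7}:30  {1,3,5,6,7}:60  {1,4,5,6,7}:60  {2,3,4,5,7}:10  {2,3,5,6,7}:20  {3,4,5,6,7}:30
  |U|=6: {0,1,2,3,5,6}:60  {0,1,2,3,5,7}:60  {0,1,3,4,5,7}:90  {0,1,3,5,6,7}:180  {0,1,4,5,6,7}:180  {1,2,3,4,5,7}:60  {1,2,3,5,6,7}:120  {1,3,4,5,6,7}:180  {2,3,4,5,6,7}:60
  start at 0(d): 420
  start at 2(b): 630
  start at 4(c): 420
  start at 6(f): 210
sum over floor = 1680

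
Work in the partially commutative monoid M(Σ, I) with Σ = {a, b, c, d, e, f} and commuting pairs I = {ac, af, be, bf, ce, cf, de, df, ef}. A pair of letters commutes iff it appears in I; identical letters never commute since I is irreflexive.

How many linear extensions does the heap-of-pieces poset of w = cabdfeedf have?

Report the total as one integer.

#0=c has no predecessor
#1=a has no predecessor
#2=b depends on [0:c, 1:a]
#3=d depends on [2:b]
#4=f has no predecessor
#5=e depends on [1:a]
#6=e depends on [5:e]
#7=d depends on [3:d]
#8=f depends on [4:f]
sources: [0:c, 1:a, 4:f]
N(rest) = Σ N(rest − s) over sources s of rest; N(one piece) = 1:
  size 1 → [6]=1  [7]=1  [8]=1
  size 2 → [3,7]=1  [4,8]=1  [5,6]=1  [6,7]=2  [6,8]=2  [7,8]=2
  size 3 → [2,3,7]=1  [3,6,7]=3  [3,7,8]=3  [4,6,8]=3  [4,7,8]=3  [5,6,7]=3  [5,6,8]=3  [6,7,8]=6
  size 4 → [0,2,3,7]=1  [2,3,6,7]=4  [2,3,7,8]=4  [3,4,7,8]=6  [3,5,6,7]=6  [3,6,7,8]=12  [4,5,6,8]=6  [4,6,7,8]=12  [5,6,7,8]=12
  size 5 → [0,2,3,6,7]=5  [0,2,3,7,8]=5  [2,3,4,7,8]=10  [2,3,5,6,7]=10  [2,3,6,7,8]=20  [3,4,6,7,8]=30  [3,5,6,7,8]=30  [4,5,6,7,8]=30
  size 6 → [0,2,3,4,7,8]=15  [0,2,3,5,6,7]=15  [0,2,3,6,7,8]=30  [1,2,3,5,6,7]=10  [2,3,4,6,7,8]=60  [2,3,5,6,7,8]=60  [3,4,5,6,7,8]=90
  size 7 → [0,1,2,3,5,6,7]=25  [0,2,3,4,6,7,8]=105  [0,2,3,5,6,7,8]=105  [1,2,3,5,6,7,8]=70  [2,3,4,5,6,7,8]=210
  first=0(c) contributes 280
  first=1(a) contributes 420
  first=4(f) contributes 200
|[w]| = 900

900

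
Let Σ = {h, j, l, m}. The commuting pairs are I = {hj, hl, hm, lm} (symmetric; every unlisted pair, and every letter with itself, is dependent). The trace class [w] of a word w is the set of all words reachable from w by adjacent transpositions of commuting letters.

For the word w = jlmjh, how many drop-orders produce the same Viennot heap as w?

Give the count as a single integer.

10

drop 0:j onto floor
drop 1:l onto {0:j}
drop 2:m onto {0:j}
drop 3:j onto {1:l, 2:m}
drop 4:h onto floor
ground layer = {0:j, 4:h}
drop-orders for the pieces not yet dropped (sum over which currently-grounded one goes next):
  1 to go: {3} 1  {4} 1
  2 to go: {1,3} 1  {2,3} 1  {3,4} 2
  3 to go: {1,2,3} 2  {1,3,4} 3  {2,3,4} 3
  if 0:j drops first: 8 orders
  if 4:h drops first: 2 orders
heap linearizations: 10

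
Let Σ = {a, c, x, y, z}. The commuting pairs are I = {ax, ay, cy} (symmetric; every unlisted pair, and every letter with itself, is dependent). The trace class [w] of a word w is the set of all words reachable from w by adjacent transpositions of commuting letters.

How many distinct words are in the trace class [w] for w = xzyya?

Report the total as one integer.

3

piece 0:x — minimal
piece 1:z rests on {0:x}
piece 2:y rests on {1:z}
piece 3:y rests on {2:y}
piece 4:a rests on {1:z}
minimal pieces: {0:x}
ways to finish when only these pieces remain (= sum over removing one remaining piece with nothing left below it):
  1 left: {3}→1  {4}→1
  2 left: {2,3}→1  {3,4}→2
  3 left: {2,3,4}→3
  placing 0:x first → 3 extensions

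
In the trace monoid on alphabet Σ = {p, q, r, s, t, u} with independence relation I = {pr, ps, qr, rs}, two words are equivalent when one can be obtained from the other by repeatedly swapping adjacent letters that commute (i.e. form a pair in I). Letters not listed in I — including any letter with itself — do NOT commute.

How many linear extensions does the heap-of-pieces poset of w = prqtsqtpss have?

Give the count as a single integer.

#0=p has no predecessor
#1=r has no predecessor
#2=q depends on [0:p]
#3=t depends on [1:r, 2:q]
#4=s depends on [3:t]
#5=q depends on [4:s]
#6=t depends on [5:q]
#7=p depends on [6:t]
#8=s depends on [6:t]
#9=s depends on [8:s]
sources: [0:p, 1:r]
N(rest) = Σ N(rest − s) over sources s of rest; N(one piece) = 1:
  size 1 → [7]=1  [9]=1
  size 2 → [7,9]=2  [8,9]=1
  size 3 → [7,8,9]=3
  size 4 → [6,7,8,9]=3
  size 5 → [5,6,7,8,9]=3
  size 6 → [4,5,6,7,8,9]=3
  size 7 → [3,4,5,6,7,8,9]=3
  size 8 → [1,3,4,5,6,7,8,9]=3  [2,3,4,5,6,7,8,9]=3
  first=0(p) contributes 6
  first=1(r) contributes 3
|[w]| = 9

9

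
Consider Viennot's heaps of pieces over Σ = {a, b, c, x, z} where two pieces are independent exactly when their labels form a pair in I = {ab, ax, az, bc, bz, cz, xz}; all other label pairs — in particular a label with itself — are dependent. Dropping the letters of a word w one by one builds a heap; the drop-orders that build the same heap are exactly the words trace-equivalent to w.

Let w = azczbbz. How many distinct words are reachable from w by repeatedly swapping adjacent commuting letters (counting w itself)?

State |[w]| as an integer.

210

drop 0:a onto floor
drop 1:z onto floor
drop 2:c onto {0:a}
drop 3:z onto {1:z}
drop 4:b onto floor
drop 5:b onto {4:b}
drop 6:z onto {3:z}
ground layer = {0:a, 1:z, 4:b}
drop-orders for the pieces not yet dropped (sum over which currently-grounded one goes next):
  1 to go: {2} 1  {5} 1  {6} 1
  2 to go: {0,2} 1  {2,5} 2  {2,6} 2  {3,6} 1  {4,5} 1  {5,6} 2
  3 to go: {0,2,5} 3  {0,2,6} 3  {1,3,6} 1  {2,3,6} 3  {2,4,5} 3  {2,5,6} 6  {3,5,6} 3  {4,5,6} 3
  4 to go: {0,2,3,6} 6  {0,2,4,5} 6  {0,2,5,6} 12  {1,2,3,6} 4  {1,3,5,6} 4  {2,3,5,6} 12  {2,4,5,6} 12  {3,4,5,6} 6
  5 to go: {0,1,2,3,6} 10  {0,2,3,5,6} 30  {0,2,4,5,6} 30  {1,2,3,5,6} 20  {1,3,4,5,6} 10  {2,3,4,5,6} 30
  if 0:a drops first: 60 orders
  if 1:z drops first: 90 orders
  if 4:b drops first: 60 orders
heap linearizations: 210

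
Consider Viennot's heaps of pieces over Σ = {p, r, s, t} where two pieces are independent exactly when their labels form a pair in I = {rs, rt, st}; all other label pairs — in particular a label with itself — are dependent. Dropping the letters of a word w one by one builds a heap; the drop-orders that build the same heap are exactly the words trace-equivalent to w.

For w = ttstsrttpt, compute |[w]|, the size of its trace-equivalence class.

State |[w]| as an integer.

168

piece 0:t — minimal
piece 1:t rests on {0:t}
piece 2:s — minimal
piece 3:t rests on {1:t}
piece 4:s rests on {2:s}
piece 5:r — minimal
piece 6:t rests on {3:t}
piece 7:t rests on {6:t}
piece 8:p rests on {4:s, 5:r, 7:t}
piece 9:t rests on {8:p}
minimal pieces: {0:t, 2:s, 5:r}
ways to finish when only these pieces remain (= sum over removing one remaining piece with nothing left below it):
  1 left: {9}→1
  2 left: {8,9}→1
  3 left: {4,8,9}→1  {5,8,9}→1  {7,8,9}→1
  4 left: {2,4,8,9}→1  {4,5,8,9}→2  {4,7,8,9}→2  {5,7,8,9}→2  {6,7,8,9}→1
  5 left: {2,4,5,8,9}→3  {2,4,7,8,9}→3  {3,6,7,8,9}→1  {4,5,7,8,9}→6  {4,6,7,8,9}→3  {5,6,7,8,9}→3
  6 left: {1,3,6,7,8,9}→1  {2,4,5,7,8,9}→12  {2,4,6,7,8,9}→6  {3,4,6,7,8,9}→4  {3,5,6,7,8,9}→4  {4,5,6,7,8,9}→12
  7 left: {0,1,3,6,7,8,9}→1  {1,3,4,6,7,8,9}→5  {1,3,5,6,7,8,9}→5  {2,3,4,6,7,8,9}→10  {2,4,5,6,7,8,9}→30  {3,4,5,6,7,8,9}→20
  8 left: {0,1,3,4,6,7,8,9}→6  {0,1,3,5,6,7,8,9}→6  {1,2,3,4,6,7,8,9}→15  {1,3,4,5,6,7,8,9}→30  {2,3,4,5,6,7,8,9}→60
  placing 0:t first → 105 extensions
  placing 2:s first → 42 extensions
  placing 5:r first → 21 extensions
total linear extensions = 168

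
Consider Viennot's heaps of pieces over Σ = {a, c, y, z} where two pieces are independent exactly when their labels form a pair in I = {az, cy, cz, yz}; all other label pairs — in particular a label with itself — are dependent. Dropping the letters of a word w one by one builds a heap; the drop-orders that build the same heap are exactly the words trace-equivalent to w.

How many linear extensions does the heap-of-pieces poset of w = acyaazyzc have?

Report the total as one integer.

drop 0:a onto floor
drop 1:c onto {0:a}
drop 2:y onto {0:a}
drop 3:a onto {1:c, 2:y}
drop 4:a onto {3:a}
drop 5:z onto floor
drop 6:y onto {4:a}
drop 7:z onto {5:z}
drop 8:c onto {4:a}
ground layer = {0:a, 5:z}
drop-orders for the pieces not yet dropped (sum over which currently-grounded one goes next):
  1 to go: {6} 1  {7} 1  {8} 1
  2 to go: {5,7} 1  {6,7} 2  {6,8} 2  {7,8} 2
  3 to go: {4,6,8} 2  {5,6,7} 3  {5,7,8} 3  {6,7,8} 6
  4 to go: {3,4,6,8} 2  {4,6,7,8} 8  {5,6,7,8} 12
  5 to go: {1,3,4,6,8} 2  {2,3,4,6,8} 2  {3,4,6,7,8} 10  {4,5,6,7,8} 20
  6 to go: {1,2,3,4,6,8} 4  {1,3,4,6,7,8} 12  {2,3,4,6,7,8} 12  {3,4,5,6,7,8} 30
  7 to go: {0,1,2,3,4,6,8} 4  {1,2,3,4,6,7,8} 28  {1,3,4,5,6,7,8} 42  {2,3,4,5,6,7,8} 42
  if 0:a drops first: 112 orders
  if 5:z drops first: 32 orders
heap linearizations: 144

144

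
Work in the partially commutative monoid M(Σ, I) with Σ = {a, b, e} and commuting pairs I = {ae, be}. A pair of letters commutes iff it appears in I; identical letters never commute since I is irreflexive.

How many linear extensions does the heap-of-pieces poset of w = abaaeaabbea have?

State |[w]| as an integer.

#0=a has no predecessor
#1=b depends on [0:a]
#2=a depends on [1:b]
#3=a depends on [2:a]
#4=e has no predecessor
#5=a depends on [3:a]
#6=a depends on [5:a]
#7=b depends on [6:a]
#8=b depends on [7:b]
#9=e depends on [4:e]
#10=a depends on [8:b]
sources: [0:a, 4:e]
N(rest) = Σ N(rest − s) over sources s of rest; N(one piece) = 1:
  size 1 → [9]=1  [10]=1
  size 2 → [4,9]=1  [8,10]=1  [9,10]=2
  size 3 → [4,9,10]=3  [7,8,10]=1  [8,9,10]=3
  size 4 → [4,8,9,10]=6  [6,7,8,10]=1  [7,8,9,10]=4
  size 5 → [4,7,8,9,10]=10  [5,6,7,8,10]=1  [6,7,8,9,10]=5
  size 6 → [3,5,6,7,8,10]=1  [4,6,7,8,9,10]=15  [5,6,7,8,9,10]=6
  size 7 → [2,3,5,6,7,8,10]=1  [3,5,6,7,8,9,10]=7  [4,5,6,7,8,9,10]=21
  size 8 → [1,2,3,5,6,7,8,10]=1  [2,3,5,6,7,8,9,10]=8  [3,4,5,6,7,8,9,10]=28
  size 9 → [0,1,2,3,5,6,7,8,10]=1  [1,2,3,5,6,7,8,9,10]=9  [2,3,4,5,6,7,8,9,10]=36
  first=0(a) contributes 45
  first=4(e) contributes 10
|[w]| = 55

55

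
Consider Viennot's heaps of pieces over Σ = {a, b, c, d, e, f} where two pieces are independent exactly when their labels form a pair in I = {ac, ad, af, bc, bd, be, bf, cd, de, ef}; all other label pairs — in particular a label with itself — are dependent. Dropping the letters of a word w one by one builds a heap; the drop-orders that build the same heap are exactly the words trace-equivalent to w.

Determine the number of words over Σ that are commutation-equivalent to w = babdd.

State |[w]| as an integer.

#0=b has no predecessor
#1=a depends on [0:b]
#2=b depends on [1:a]
#3=d has no predecessor
#4=d depends on [3:d]
sources: [0:b, 3:d]
N(rest) = Σ N(rest − s) over sources s of rest; N(one piece) = 1:
  size 1 → [2]=1  [4]=1
  size 2 → [1,2]=1  [2,4]=2  [3,4]=1
  size 3 → [0,1,2]=1  [1,2,4]=3  [2,3,4]=3
  first=0(b) contributes 6
  first=3(d) contributes 4
|[w]| = 10

10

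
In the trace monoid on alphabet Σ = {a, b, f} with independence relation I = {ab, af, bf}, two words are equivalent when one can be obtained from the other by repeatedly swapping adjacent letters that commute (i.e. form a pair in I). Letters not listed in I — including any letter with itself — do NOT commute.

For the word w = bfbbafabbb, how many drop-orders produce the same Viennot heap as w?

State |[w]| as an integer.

piece 0:b — minimal
piece 1:f — minimal
piece 2:b rests on {0:b}
piece 3:b rests on {2:b}
piece 4:a — minimal
piece 5:f rests on {1:f}
piece 6:a rests on {4:a}
piece 7:b rests on {3:b}
piece 8:b rests on {7:b}
piece 9:b rests on {8:b}
minimal pieces: {0:b, 1:f, 4:a}
ways to finish when only these pieces remain (= sum over removing one remaining piece with nothing left below it):
  1 left: {5}→1  {6}→1  {9}→1
  2 left: {1,5}→1  {4,6}→1  {5,6}→2  {5,9}→2  {6,9}→2  {8,9}→1
  3 left: {1,5,6}→3  {1,5,9}→3  {4,5,6}→3  {4,6,9}→3  {5,6,9}→6  {5,8,9}→3  {6,8,9}→3  {7,8,9}→1
  4 left: {1,4,5,6}→6  {1,5,6,9}→12  {1,5,8,9}→6  {3,7,8,9}→1  {4,5,6,9}→12  {4,6,8,9}→6  {5,6,8,9}→12  {5,7,8,9}→4  {6,7,8,9}→4
  5 left: {1,4,5,6,9}→30  {1,5,6,8,9}→30  {1,5,7,8,9}→10  {2,3,7,8,9}→1  {3,5,7,8,9}→5  {3,6,7,8,9}→5  {4,5,6,8,9}→30  {4,6,7,8,9}→10  {5,6,7,8,9}→20
  6 left: {0,2,3,7,8,9}→1  {1,3,5,7,8,9}→15  {1,4,5,6,8,9}→90  {1,5,6,7,8,9}→60  {2,3,5,7,8,9}→6  {2,3,6,7,8,9}→6  {3,4,6,7,8,9}→15  {3,5,6,7,8,9}→30  {4,5,6,7,8,9}→60
  7 left: {0,2,3,5,7,8,9}→7  {0,2,3,6,7,8,9}→7  {1,2,3,5,7,8,9}→21  {1,3,5,6,7,8,9}→105  {1,4,5,6,7,8,9}→210  {2,3,4,6,7,8,9}→21  {2,3,5,6,7,8,9}→42  {3,4,5,6,7,8,9}→105
  8 left: {0,1,2,3,5,7,8,9}→28  {0,2,3,4,6,7,8,9}→28  {0,2,3,5,6,7,8,9}→56  {1,2,3,5,6,7,8,9}→168  {1,3,4,5,6,7,8,9}→420  {2,3,4,5,6,7,8,9}→168
  placing 0:b first → 756 extensions
  placing 1:f first → 252 extensions
  placing 4:a first → 252 extensions
total linear extensions = 1260

1260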